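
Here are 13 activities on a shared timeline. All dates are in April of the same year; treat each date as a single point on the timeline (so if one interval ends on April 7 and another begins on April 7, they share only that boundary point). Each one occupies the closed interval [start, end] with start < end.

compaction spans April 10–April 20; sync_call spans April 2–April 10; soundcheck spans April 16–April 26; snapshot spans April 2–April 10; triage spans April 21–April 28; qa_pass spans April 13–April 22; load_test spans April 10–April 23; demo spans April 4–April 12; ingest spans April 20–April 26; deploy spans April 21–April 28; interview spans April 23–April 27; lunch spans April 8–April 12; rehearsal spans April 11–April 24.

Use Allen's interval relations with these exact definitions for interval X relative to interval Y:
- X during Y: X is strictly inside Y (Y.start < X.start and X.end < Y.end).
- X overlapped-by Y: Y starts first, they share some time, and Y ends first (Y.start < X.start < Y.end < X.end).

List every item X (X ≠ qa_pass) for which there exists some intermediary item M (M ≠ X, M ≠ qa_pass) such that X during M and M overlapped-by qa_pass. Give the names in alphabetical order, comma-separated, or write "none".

interview

Target qa_pass = [April 13, April 22].
Intermediaries M with M overlapped-by qa_pass: deploy, ingest, soundcheck, triage.
Via deploy — items with X during deploy: interview.
Via ingest — items with X during ingest: none.
Via soundcheck — items with X during soundcheck: none.
Via triage — items with X during triage: interview.
Union: interview.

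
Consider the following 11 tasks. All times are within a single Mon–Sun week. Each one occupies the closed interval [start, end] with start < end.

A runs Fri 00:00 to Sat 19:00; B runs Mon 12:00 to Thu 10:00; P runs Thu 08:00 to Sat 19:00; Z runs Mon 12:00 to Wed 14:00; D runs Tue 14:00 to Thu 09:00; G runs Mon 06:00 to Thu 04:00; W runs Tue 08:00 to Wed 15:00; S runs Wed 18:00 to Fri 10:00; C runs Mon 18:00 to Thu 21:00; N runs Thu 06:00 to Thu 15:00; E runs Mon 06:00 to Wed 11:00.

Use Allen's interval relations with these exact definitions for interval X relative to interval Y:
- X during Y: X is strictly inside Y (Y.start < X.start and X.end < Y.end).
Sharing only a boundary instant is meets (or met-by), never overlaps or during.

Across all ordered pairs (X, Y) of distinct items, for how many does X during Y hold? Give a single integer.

8

Checking all 110 ordered pairs for relation 'during'; matching pairs in alphabetical order:
(D, B): D during B ✓
(D, C): D during C ✓
(N, C): N during C ✓
(N, S): N during S ✓
(W, B): W during B ✓
(W, C): W during C ✓
(W, G): W during G ✓
(Z, G): Z during G ✓
Count: 8.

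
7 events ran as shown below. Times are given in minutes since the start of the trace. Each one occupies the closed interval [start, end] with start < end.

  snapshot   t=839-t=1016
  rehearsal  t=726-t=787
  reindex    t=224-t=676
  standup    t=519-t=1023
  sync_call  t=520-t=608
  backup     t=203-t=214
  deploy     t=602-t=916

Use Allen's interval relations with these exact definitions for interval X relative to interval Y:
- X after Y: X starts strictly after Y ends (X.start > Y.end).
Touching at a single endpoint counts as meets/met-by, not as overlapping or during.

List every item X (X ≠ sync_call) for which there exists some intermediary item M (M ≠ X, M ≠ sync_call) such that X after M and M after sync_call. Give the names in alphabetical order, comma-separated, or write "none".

snapshot

Target sync_call = [t=520, t=608].
Intermediaries M with M after sync_call: rehearsal, snapshot.
Via rehearsal — items with X after rehearsal: snapshot.
Via snapshot — items with X after snapshot: none.
Union: snapshot.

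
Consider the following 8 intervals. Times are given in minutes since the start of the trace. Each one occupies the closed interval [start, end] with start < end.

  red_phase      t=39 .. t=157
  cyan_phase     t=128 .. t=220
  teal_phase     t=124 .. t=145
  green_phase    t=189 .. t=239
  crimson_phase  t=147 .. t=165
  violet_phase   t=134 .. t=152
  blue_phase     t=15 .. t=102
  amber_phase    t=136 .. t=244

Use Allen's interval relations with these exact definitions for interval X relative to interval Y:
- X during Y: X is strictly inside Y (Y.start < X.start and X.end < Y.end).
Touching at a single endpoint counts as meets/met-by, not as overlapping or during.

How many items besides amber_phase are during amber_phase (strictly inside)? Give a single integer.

Target amber_phase = [t=136, t=244].
blue_phase [t=15, t=102] → before → no.
crimson_phase [t=147, t=165] → during → counts.
cyan_phase [t=128, t=220] → overlaps → no.
green_phase [t=189, t=239] → during → counts.
red_phase [t=39, t=157] → overlaps → no.
teal_phase [t=124, t=145] → overlaps → no.
violet_phase [t=134, t=152] → overlaps → no.
Total: 2.

2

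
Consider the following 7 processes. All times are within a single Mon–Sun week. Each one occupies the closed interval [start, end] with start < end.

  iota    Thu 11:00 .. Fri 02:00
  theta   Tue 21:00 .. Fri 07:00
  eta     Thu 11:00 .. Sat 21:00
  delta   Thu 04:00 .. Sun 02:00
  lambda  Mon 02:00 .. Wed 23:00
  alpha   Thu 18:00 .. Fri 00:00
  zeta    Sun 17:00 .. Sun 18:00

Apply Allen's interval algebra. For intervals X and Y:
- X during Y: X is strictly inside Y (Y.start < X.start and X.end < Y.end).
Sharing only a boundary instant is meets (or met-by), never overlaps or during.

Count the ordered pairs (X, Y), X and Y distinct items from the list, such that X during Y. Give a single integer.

Checking all 42 ordered pairs for relation 'during'; matching pairs in alphabetical order:
(alpha, delta): alpha during delta ✓
(alpha, eta): alpha during eta ✓
(alpha, iota): alpha during iota ✓
(alpha, theta): alpha during theta ✓
(eta, delta): eta during delta ✓
(iota, delta): iota during delta ✓
(iota, theta): iota during theta ✓
Count: 7.

7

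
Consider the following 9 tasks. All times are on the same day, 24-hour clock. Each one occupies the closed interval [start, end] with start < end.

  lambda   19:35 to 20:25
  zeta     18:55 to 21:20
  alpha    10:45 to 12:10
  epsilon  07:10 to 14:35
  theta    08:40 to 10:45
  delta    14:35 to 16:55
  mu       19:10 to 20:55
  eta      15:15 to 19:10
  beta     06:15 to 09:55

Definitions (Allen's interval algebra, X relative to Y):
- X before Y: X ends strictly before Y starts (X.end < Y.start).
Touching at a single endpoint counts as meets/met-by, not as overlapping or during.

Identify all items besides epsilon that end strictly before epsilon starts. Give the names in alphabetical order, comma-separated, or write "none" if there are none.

Target epsilon = [07:10, 14:35].
alpha [10:45, 12:10] → during → no.
beta [06:15, 09:55] → overlaps → no.
delta [14:35, 16:55] → met-by → no.
eta [15:15, 19:10] → after → no.
lambda [19:35, 20:25] → after → no.
mu [19:10, 20:55] → after → no.
theta [08:40, 10:45] → during → no.
zeta [18:55, 21:20] → after → no.
Result: none.

none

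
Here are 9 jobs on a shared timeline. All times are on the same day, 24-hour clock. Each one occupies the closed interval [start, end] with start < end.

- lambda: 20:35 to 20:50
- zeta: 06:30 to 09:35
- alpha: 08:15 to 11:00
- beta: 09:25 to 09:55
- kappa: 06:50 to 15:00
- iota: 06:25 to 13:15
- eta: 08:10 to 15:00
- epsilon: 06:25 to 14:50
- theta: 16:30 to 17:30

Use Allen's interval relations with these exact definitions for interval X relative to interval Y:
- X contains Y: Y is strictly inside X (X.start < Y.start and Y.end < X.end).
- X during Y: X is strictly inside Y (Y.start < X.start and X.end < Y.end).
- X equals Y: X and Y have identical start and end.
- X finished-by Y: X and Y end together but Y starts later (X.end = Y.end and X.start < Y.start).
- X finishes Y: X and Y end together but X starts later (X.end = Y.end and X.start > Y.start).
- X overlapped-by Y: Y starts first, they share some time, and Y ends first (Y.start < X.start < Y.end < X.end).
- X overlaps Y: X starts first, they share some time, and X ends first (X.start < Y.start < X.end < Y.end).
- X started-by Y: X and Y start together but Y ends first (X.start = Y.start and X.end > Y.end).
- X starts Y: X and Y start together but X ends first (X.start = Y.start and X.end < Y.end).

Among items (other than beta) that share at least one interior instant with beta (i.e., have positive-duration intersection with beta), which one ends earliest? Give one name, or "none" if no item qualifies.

zeta

Target beta = [09:25, 09:55].
alpha [08:15, 11:00] → contains → candidate.
epsilon [06:25, 14:50] → contains → candidate.
eta [08:10, 15:00] → contains → candidate.
iota [06:25, 13:15] → contains → candidate.
kappa [06:50, 15:00] → contains → candidate.
lambda [20:35, 20:50] → after → excluded.
theta [16:30, 17:30] → after → excluded.
zeta [06:30, 09:35] → overlaps → candidate.
Among candidates, earliest end is 09:35 → zeta.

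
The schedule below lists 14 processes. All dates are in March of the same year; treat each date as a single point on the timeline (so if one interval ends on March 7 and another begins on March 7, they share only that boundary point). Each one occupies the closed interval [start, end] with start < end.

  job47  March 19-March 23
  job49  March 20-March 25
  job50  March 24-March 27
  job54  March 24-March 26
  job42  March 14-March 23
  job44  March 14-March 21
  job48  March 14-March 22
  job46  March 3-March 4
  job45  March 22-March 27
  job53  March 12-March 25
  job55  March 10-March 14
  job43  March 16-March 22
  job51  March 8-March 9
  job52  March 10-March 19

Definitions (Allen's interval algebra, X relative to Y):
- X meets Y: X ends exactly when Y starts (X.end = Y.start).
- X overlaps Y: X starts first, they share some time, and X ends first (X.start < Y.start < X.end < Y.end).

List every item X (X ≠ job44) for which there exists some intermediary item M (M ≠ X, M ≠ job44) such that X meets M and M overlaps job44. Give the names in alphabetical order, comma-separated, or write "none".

none

Target job44 = [March 14, March 21].
Intermediaries M with M overlaps job44: job52.
Via job52 — items with X meets job52: none.
Union: none.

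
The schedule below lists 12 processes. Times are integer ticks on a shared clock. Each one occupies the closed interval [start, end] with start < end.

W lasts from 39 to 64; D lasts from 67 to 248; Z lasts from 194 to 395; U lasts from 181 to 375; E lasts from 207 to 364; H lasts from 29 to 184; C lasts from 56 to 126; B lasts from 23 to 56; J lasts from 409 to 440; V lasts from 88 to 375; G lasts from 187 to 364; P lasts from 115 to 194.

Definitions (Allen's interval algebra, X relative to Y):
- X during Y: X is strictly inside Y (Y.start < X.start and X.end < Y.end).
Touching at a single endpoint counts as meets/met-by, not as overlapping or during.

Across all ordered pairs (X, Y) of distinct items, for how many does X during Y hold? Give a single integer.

Checking all 132 ordered pairs for relation 'during'; matching pairs in alphabetical order:
(C, H): C during H ✓
(E, U): E during U ✓
(E, V): E during V ✓
(E, Z): E during Z ✓
(G, U): G during U ✓
(G, V): G during V ✓
(P, D): P during D ✓
(P, V): P during V ✓
(W, H): W during H ✓
Count: 9.

9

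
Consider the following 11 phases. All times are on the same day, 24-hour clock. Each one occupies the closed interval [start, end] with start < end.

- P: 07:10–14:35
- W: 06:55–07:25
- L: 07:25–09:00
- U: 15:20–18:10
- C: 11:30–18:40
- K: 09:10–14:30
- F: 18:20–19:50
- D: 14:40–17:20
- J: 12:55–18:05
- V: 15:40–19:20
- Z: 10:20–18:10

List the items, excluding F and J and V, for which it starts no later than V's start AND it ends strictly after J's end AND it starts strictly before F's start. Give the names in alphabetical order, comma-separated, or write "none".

Conditions: its start is no later than V's start (X.start <= 15:40) AND its end is strictly after J's end (X.end > 18:05) AND its start is strictly before F's start (X.start < 18:20).
C: start 11:30 <= 15:40? ✓; end 18:40 > 18:05? ✓; start 11:30 < 18:20? ✓ → yes.
D: start 14:40 <= 15:40? ✓; end 17:20 > 18:05? ✗; start 14:40 < 18:20? ✓ → no.
K: start 09:10 <= 15:40? ✓; end 14:30 > 18:05? ✗; start 09:10 < 18:20? ✓ → no.
L: start 07:25 <= 15:40? ✓; end 09:00 > 18:05? ✗; start 07:25 < 18:20? ✓ → no.
P: start 07:10 <= 15:40? ✓; end 14:35 > 18:05? ✗; start 07:10 < 18:20? ✓ → no.
U: start 15:20 <= 15:40? ✓; end 18:10 > 18:05? ✓; start 15:20 < 18:20? ✓ → yes.
W: start 06:55 <= 15:40? ✓; end 07:25 > 18:05? ✗; start 06:55 < 18:20? ✓ → no.
Z: start 10:20 <= 15:40? ✓; end 18:10 > 18:05? ✓; start 10:20 < 18:20? ✓ → yes.
Result: C, U, Z.

C, U, Z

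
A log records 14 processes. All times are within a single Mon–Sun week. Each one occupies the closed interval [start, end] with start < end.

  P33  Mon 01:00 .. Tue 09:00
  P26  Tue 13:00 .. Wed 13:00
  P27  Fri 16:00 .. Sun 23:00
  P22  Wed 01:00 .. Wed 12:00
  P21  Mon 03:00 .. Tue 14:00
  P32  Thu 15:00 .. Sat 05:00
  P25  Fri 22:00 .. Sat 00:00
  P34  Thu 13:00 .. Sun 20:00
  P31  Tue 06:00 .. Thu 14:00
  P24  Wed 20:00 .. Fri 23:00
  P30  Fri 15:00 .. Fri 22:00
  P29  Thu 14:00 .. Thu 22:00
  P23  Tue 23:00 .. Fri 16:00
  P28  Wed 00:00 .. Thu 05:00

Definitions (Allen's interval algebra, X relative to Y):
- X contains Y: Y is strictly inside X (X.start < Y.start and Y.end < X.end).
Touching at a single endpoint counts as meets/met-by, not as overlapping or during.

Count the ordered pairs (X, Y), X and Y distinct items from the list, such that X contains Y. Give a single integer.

Checking all 182 ordered pairs for relation 'contains'; matching pairs in alphabetical order:
(P23, P22): P23 contains P22 ✓
(P23, P28): P23 contains P28 ✓
(P23, P29): P23 contains P29 ✓
(P24, P29): P24 contains P29 ✓
(P24, P30): P24 contains P30 ✓
(P26, P22): P26 contains P22 ✓
(P27, P25): P27 contains P25 ✓
(P28, P22): P28 contains P22 ✓
(P31, P22): P31 contains P22 ✓
(P31, P26): P31 contains P26 ✓
(P31, P28): P31 contains P28 ✓
(P32, P25): P32 contains P25 ✓
(P32, P30): P32 contains P30 ✓
(P34, P25): P34 contains P25 ✓
(P34, P29): P34 contains P29 ✓
(P34, P30): P34 contains P30 ✓
(P34, P32): P34 contains P32 ✓
Count: 17.

17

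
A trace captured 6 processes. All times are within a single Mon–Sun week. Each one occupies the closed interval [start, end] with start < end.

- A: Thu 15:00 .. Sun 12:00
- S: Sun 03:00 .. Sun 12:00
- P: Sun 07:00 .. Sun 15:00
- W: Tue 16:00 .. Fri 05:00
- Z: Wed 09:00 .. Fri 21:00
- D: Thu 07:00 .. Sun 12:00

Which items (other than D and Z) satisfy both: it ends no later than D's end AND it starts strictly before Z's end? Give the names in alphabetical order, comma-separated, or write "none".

Conditions: its end is no later than D's end (X.end <= Sun 12:00) AND its start is strictly before Z's end (X.start < Fri 21:00).
A: end Sun 12:00 <= Sun 12:00? ✓; start Thu 15:00 < Fri 21:00? ✓ → yes.
P: end Sun 15:00 <= Sun 12:00? ✗; start Sun 07:00 < Fri 21:00? ✗ → no.
S: end Sun 12:00 <= Sun 12:00? ✓; start Sun 03:00 < Fri 21:00? ✗ → no.
W: end Fri 05:00 <= Sun 12:00? ✓; start Tue 16:00 < Fri 21:00? ✓ → yes.
Result: A, W.

A, W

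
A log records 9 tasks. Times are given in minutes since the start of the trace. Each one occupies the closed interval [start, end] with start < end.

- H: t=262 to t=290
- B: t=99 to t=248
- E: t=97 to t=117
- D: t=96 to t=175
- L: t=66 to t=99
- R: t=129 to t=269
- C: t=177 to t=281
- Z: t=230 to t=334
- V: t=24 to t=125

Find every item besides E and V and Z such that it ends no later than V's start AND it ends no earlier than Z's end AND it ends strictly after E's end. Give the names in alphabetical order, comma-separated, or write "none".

none

Conditions: its end is no later than V's start (X.end <= t=24) AND its end is no earlier than Z's end (X.end >= t=334) AND its end is strictly after E's end (X.end > t=117).
B: end t=248 <= t=24? ✗; end t=248 >= t=334? ✗; end t=248 > t=117? ✓ → no.
C: end t=281 <= t=24? ✗; end t=281 >= t=334? ✗; end t=281 > t=117? ✓ → no.
D: end t=175 <= t=24? ✗; end t=175 >= t=334? ✗; end t=175 > t=117? ✓ → no.
H: end t=290 <= t=24? ✗; end t=290 >= t=334? ✗; end t=290 > t=117? ✓ → no.
L: end t=99 <= t=24? ✗; end t=99 >= t=334? ✗; end t=99 > t=117? ✗ → no.
R: end t=269 <= t=24? ✗; end t=269 >= t=334? ✗; end t=269 > t=117? ✓ → no.
Result: none.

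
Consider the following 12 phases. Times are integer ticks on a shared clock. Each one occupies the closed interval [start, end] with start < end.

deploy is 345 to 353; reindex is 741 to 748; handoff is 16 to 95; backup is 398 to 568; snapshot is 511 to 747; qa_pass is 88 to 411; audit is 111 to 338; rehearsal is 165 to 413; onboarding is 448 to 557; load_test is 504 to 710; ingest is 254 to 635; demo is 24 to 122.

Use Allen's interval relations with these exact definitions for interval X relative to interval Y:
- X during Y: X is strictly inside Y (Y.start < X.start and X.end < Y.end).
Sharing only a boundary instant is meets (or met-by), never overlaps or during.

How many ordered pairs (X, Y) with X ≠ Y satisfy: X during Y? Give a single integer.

Checking all 132 ordered pairs for relation 'during'; matching pairs in alphabetical order:
(audit, qa_pass): audit during qa_pass ✓
(backup, ingest): backup during ingest ✓
(deploy, ingest): deploy during ingest ✓
(deploy, qa_pass): deploy during qa_pass ✓
(deploy, rehearsal): deploy during rehearsal ✓
(onboarding, backup): onboarding during backup ✓
(onboarding, ingest): onboarding during ingest ✓
Count: 7.

7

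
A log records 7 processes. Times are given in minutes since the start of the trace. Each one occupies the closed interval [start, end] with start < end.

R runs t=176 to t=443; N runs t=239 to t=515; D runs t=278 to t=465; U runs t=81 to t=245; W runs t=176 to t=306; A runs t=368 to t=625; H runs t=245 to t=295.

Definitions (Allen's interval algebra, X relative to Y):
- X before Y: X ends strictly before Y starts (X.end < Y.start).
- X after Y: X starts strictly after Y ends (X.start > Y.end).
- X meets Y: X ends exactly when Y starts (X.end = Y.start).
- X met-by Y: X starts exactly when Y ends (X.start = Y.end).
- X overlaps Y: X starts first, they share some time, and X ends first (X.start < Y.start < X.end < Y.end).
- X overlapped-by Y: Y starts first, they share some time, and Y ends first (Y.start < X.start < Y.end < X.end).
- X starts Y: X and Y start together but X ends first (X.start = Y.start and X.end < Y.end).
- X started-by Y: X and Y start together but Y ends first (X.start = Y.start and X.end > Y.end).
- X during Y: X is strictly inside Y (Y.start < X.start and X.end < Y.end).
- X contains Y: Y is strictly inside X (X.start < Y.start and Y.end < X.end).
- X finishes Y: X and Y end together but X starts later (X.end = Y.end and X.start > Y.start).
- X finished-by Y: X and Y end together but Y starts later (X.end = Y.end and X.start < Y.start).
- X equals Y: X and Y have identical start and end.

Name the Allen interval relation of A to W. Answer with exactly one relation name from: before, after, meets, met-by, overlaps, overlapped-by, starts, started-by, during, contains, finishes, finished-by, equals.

A = [t=368, t=625]; W = [t=176, t=306].
Compare endpoints: A.start > W.start, A.start > W.end, A.end > W.start, A.end > W.end.
That pattern is 'after'.

after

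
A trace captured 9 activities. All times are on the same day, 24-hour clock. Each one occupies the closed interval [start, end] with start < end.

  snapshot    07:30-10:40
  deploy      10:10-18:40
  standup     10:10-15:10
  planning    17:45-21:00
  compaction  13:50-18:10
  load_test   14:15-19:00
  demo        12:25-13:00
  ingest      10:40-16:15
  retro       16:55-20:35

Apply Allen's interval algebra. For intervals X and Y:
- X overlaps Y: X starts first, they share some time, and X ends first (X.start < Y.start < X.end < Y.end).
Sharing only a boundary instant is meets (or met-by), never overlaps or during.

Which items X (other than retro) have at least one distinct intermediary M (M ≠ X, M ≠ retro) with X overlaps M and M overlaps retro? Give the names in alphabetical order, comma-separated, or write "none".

Target retro = [16:55, 20:35].
Intermediaries M with M overlaps retro: compaction, deploy, load_test.
Via compaction — items with X overlaps compaction: ingest, standup.
Via deploy — items with X overlaps deploy: snapshot.
Via load_test — items with X overlaps load_test: compaction, deploy, ingest, standup.
Union: compaction, deploy, ingest, snapshot, standup.

compaction, deploy, ingest, snapshot, standup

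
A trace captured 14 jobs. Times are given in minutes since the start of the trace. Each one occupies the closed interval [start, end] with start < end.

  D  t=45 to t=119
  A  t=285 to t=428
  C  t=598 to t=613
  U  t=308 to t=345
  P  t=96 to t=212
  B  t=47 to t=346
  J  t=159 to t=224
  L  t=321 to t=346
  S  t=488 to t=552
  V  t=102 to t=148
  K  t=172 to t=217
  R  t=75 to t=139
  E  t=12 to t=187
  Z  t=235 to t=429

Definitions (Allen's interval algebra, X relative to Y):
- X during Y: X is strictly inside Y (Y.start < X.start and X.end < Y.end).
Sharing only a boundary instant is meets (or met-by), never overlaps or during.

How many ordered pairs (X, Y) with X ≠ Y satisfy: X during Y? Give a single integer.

16

Checking all 182 ordered pairs for relation 'during'; matching pairs in alphabetical order:
(A, Z): A during Z ✓
(D, E): D during E ✓
(J, B): J during B ✓
(K, B): K during B ✓
(K, J): K during J ✓
(L, A): L during A ✓
(L, Z): L during Z ✓
(P, B): P during B ✓
(R, B): R during B ✓
(R, E): R during E ✓
(U, A): U during A ✓
(U, B): U during B ✓
(U, Z): U during Z ✓
(V, B): V during B ✓
(V, E): V during E ✓
(V, P): V during P ✓
Count: 16.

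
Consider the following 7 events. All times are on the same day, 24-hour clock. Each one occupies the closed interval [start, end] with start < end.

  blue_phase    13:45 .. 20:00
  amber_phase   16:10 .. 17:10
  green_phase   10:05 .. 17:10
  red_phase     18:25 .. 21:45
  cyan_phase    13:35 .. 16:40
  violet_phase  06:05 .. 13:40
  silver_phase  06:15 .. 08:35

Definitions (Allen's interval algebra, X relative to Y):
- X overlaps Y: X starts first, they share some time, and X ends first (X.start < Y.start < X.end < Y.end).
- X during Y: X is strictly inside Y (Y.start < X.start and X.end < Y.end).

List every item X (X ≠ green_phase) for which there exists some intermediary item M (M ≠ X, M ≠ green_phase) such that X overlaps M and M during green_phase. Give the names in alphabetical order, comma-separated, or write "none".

Target green_phase = [10:05, 17:10].
Intermediaries M with M during green_phase: cyan_phase.
Via cyan_phase — items with X overlaps cyan_phase: violet_phase.
Union: violet_phase.

violet_phase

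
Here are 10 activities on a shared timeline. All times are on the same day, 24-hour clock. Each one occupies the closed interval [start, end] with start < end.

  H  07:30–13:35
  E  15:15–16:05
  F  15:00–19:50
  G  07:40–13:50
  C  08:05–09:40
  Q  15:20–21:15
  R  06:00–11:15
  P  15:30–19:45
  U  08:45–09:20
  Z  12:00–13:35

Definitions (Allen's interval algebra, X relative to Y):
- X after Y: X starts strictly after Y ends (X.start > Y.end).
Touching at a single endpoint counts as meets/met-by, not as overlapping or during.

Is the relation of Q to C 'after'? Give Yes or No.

Yes

Q = [15:20, 21:15], C = [08:05, 09:40].
Actual relation of Q to C: after.
Asked whether 'after' holds → Yes.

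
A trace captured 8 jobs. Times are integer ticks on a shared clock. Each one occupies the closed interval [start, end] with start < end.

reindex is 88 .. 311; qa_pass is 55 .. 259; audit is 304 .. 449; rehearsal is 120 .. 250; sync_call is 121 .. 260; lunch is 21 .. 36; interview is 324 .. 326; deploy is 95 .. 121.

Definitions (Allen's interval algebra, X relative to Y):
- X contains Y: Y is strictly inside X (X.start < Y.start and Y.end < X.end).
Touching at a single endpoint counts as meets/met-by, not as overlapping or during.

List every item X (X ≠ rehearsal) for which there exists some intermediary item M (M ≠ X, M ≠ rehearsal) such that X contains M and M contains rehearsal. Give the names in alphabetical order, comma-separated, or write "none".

none

Target rehearsal = [120, 250].
Intermediaries M with M contains rehearsal: qa_pass, reindex.
Via qa_pass — items with X contains qa_pass: none.
Via reindex — items with X contains reindex: none.
Union: none.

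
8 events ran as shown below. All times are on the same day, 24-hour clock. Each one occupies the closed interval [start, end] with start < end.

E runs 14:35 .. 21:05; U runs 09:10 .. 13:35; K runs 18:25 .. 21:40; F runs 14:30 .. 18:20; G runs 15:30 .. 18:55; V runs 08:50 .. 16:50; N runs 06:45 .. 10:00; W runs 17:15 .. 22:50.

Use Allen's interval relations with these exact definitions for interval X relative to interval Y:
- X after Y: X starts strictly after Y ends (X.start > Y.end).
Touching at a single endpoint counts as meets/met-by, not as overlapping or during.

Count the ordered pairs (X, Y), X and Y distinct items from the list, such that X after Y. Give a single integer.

Checking all 56 ordered pairs for relation 'after'; matching pairs in alphabetical order:
(E, N): E after N ✓
(E, U): E after U ✓
(F, N): F after N ✓
(F, U): F after U ✓
(G, N): G after N ✓
(G, U): G after U ✓
(K, F): K after F ✓
(K, N): K after N ✓
(K, U): K after U ✓
(K, V): K after V ✓
(W, N): W after N ✓
(W, U): W after U ✓
(W, V): W after V ✓
Count: 13.

13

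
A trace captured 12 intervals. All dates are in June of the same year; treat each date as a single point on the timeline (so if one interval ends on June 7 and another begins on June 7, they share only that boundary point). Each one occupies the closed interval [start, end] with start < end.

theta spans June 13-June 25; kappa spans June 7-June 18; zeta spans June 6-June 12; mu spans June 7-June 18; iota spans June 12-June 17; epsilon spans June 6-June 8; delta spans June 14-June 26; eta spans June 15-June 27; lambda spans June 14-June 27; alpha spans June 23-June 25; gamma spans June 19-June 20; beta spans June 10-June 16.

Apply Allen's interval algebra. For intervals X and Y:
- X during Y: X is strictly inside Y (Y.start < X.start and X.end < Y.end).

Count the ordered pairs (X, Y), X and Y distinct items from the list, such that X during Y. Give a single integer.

Checking all 132 ordered pairs for relation 'during'; matching pairs in alphabetical order:
(alpha, delta): alpha during delta ✓
(alpha, eta): alpha during eta ✓
(alpha, lambda): alpha during lambda ✓
(beta, kappa): beta during kappa ✓
(beta, mu): beta during mu ✓
(gamma, delta): gamma during delta ✓
(gamma, eta): gamma during eta ✓
(gamma, lambda): gamma during lambda ✓
(gamma, theta): gamma during theta ✓
(iota, kappa): iota during kappa ✓
(iota, mu): iota during mu ✓
Count: 11.

11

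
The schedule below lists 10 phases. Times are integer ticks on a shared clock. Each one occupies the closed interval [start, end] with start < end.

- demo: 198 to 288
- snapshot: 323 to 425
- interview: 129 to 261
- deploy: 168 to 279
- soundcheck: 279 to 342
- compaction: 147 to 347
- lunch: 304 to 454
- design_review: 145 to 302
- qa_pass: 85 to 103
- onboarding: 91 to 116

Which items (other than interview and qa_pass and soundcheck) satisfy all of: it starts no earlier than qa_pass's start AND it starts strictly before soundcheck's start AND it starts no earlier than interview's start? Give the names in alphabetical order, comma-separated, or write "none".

compaction, demo, deploy, design_review

Conditions: its start is no earlier than qa_pass's start (X.start >= 85) AND its start is strictly before soundcheck's start (X.start < 279) AND its start is no earlier than interview's start (X.start >= 129).
compaction: start 147 >= 85? ✓; start 147 < 279? ✓; start 147 >= 129? ✓ → yes.
demo: start 198 >= 85? ✓; start 198 < 279? ✓; start 198 >= 129? ✓ → yes.
deploy: start 168 >= 85? ✓; start 168 < 279? ✓; start 168 >= 129? ✓ → yes.
design_review: start 145 >= 85? ✓; start 145 < 279? ✓; start 145 >= 129? ✓ → yes.
lunch: start 304 >= 85? ✓; start 304 < 279? ✗; start 304 >= 129? ✓ → no.
onboarding: start 91 >= 85? ✓; start 91 < 279? ✓; start 91 >= 129? ✗ → no.
snapshot: start 323 >= 85? ✓; start 323 < 279? ✗; start 323 >= 129? ✓ → no.
Result: compaction, demo, deploy, design_review.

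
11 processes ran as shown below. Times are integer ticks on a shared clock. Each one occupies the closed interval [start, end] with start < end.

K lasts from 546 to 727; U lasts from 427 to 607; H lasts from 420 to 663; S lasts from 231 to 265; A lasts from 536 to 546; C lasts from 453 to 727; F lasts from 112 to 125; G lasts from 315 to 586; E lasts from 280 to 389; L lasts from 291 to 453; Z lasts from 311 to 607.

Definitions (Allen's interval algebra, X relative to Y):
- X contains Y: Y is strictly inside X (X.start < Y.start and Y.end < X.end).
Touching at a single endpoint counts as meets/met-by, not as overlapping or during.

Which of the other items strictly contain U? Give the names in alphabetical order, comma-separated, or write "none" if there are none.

Target U = [427, 607].
A [536, 546] → during → no.
C [453, 727] → overlapped-by → no.
E [280, 389] → before → no.
F [112, 125] → before → no.
G [315, 586] → overlaps → no.
H [420, 663] → contains → yes.
K [546, 727] → overlapped-by → no.
L [291, 453] → overlaps → no.
S [231, 265] → before → no.
Z [311, 607] → finished-by → no.
Result: H.

H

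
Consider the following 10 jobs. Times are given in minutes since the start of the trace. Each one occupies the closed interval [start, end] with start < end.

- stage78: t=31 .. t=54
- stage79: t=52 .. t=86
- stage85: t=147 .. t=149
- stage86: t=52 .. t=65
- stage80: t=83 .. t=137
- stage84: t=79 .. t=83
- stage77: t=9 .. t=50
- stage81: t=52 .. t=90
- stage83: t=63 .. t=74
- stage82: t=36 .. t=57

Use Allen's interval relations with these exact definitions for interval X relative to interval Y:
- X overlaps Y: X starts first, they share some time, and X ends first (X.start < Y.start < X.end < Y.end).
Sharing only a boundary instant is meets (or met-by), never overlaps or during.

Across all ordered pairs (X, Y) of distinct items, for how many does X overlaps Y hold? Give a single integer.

Checking all 90 ordered pairs for relation 'overlaps'; matching pairs in alphabetical order:
(stage77, stage78): stage77 overlaps stage78 ✓
(stage77, stage82): stage77 overlaps stage82 ✓
(stage78, stage79): stage78 overlaps stage79 ✓
(stage78, stage81): stage78 overlaps stage81 ✓
(stage78, stage82): stage78 overlaps stage82 ✓
(stage78, stage86): stage78 overlaps stage86 ✓
(stage79, stage80): stage79 overlaps stage80 ✓
(stage81, stage80): stage81 overlaps stage80 ✓
(stage82, stage79): stage82 overlaps stage79 ✓
(stage82, stage81): stage82 overlaps stage81 ✓
(stage82, stage86): stage82 overlaps stage86 ✓
(stage86, stage83): stage86 overlaps stage83 ✓
Count: 12.

12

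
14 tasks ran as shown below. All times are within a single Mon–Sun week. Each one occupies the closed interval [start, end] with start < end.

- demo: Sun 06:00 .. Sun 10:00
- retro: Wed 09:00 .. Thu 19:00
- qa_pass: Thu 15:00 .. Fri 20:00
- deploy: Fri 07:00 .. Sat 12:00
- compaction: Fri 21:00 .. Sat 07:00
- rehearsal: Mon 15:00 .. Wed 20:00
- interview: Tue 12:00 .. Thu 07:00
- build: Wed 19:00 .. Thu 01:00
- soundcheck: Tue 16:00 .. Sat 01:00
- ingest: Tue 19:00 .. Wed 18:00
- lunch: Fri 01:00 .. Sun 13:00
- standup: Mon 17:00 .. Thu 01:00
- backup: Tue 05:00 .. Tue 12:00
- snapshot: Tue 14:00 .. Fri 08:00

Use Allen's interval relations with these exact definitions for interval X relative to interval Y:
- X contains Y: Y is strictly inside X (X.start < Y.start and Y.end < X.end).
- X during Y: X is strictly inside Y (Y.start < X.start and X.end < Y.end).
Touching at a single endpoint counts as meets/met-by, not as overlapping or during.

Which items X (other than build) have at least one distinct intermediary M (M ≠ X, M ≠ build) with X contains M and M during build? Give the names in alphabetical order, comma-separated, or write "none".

none

Target build = [Wed 19:00, Thu 01:00].
Intermediaries M with M during build: none.
Union: none.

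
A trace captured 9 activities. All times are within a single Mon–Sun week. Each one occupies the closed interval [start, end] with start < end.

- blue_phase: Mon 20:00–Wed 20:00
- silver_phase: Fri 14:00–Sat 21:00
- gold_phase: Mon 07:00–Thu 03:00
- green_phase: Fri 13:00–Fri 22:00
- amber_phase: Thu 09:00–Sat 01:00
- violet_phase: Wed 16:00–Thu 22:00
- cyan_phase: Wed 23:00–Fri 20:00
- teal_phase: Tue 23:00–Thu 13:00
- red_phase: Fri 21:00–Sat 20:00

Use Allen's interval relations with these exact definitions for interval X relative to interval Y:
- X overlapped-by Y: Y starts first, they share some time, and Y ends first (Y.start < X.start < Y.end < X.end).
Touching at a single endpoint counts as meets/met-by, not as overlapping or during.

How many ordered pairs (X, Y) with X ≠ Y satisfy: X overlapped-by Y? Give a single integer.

Checking all 72 ordered pairs for relation 'overlapped-by'; matching pairs in alphabetical order:
(amber_phase, cyan_phase): amber_phase overlapped-by cyan_phase ✓
(amber_phase, teal_phase): amber_phase overlapped-by teal_phase ✓
(amber_phase, violet_phase): amber_phase overlapped-by violet_phase ✓
(cyan_phase, gold_phase): cyan_phase overlapped-by gold_phase ✓
(cyan_phase, teal_phase): cyan_phase overlapped-by teal_phase ✓
(cyan_phase, violet_phase): cyan_phase overlapped-by violet_phase ✓
(green_phase, cyan_phase): green_phase overlapped-by cyan_phase ✓
(red_phase, amber_phase): red_phase overlapped-by amber_phase ✓
(red_phase, green_phase): red_phase overlapped-by green_phase ✓
(silver_phase, amber_phase): silver_phase overlapped-by amber_phase ✓
(silver_phase, cyan_phase): silver_phase overlapped-by cyan_phase ✓
(silver_phase, green_phase): silver_phase overlapped-by green_phase ✓
(teal_phase, blue_phase): teal_phase overlapped-by blue_phase ✓
(teal_phase, gold_phase): teal_phase overlapped-by gold_phase ✓
(violet_phase, blue_phase): violet_phase overlapped-by blue_phase ✓
(violet_phase, gold_phase): violet_phase overlapped-by gold_phase ✓
(violet_phase, teal_phase): violet_phase overlapped-by teal_phase ✓
Count: 17.

17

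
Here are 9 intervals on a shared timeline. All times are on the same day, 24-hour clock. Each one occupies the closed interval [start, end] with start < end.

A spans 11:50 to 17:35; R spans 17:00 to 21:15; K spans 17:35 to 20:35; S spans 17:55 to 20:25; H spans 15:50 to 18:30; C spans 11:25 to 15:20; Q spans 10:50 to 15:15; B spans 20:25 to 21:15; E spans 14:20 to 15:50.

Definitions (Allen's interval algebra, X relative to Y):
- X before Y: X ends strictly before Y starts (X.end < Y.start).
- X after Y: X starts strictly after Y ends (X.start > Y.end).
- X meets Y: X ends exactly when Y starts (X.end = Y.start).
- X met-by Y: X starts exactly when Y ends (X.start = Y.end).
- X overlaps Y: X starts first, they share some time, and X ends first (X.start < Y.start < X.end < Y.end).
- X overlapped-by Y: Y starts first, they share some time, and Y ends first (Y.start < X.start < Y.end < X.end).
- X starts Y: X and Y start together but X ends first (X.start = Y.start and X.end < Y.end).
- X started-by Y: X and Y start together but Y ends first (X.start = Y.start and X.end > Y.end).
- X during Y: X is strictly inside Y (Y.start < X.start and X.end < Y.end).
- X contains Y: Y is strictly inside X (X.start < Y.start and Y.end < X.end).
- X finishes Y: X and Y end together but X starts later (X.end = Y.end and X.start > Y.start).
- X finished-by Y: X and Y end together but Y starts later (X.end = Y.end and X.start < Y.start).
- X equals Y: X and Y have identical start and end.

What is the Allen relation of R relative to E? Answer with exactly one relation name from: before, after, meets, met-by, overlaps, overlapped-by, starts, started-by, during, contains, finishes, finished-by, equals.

R = [17:00, 21:15]; E = [14:20, 15:50].
Compare endpoints: R.start > E.start, R.start > E.end, R.end > E.start, R.end > E.end.
That pattern is 'after'.

after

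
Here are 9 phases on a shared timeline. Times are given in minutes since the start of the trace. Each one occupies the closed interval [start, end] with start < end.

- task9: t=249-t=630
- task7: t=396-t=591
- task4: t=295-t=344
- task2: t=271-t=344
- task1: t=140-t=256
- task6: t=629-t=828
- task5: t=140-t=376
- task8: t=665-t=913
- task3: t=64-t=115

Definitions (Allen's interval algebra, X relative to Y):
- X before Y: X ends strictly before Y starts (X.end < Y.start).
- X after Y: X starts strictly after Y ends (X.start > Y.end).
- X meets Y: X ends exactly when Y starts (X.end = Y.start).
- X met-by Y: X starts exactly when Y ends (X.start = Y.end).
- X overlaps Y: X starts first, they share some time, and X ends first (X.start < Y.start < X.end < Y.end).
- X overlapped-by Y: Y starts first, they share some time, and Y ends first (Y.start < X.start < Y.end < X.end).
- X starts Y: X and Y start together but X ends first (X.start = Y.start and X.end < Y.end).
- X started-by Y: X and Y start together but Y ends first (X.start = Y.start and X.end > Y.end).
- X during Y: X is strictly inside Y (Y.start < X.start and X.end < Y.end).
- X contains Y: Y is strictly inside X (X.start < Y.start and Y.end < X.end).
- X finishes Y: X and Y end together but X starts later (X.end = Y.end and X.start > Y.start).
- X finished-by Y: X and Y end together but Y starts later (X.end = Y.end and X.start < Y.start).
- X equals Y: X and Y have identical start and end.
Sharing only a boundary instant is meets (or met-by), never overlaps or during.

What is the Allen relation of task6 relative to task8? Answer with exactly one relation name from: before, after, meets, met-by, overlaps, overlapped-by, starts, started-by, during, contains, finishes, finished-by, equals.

task6 = [t=629, t=828]; task8 = [t=665, t=913].
Compare endpoints: task6.start < task8.start, task6.start < task8.end, task6.end > task8.start, task6.end < task8.end.
That pattern is 'overlaps'.

overlaps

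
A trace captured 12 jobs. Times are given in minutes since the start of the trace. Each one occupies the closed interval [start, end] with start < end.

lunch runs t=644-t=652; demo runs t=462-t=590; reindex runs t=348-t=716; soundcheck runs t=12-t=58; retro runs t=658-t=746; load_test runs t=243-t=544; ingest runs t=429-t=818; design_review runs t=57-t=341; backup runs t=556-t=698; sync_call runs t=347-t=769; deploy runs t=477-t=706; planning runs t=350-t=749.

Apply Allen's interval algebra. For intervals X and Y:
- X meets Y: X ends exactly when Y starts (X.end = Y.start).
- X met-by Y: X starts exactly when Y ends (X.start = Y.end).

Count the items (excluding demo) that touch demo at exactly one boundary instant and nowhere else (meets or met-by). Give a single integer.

Target demo = [t=462, t=590].
backup [t=556, t=698] → overlapped-by → no.
deploy [t=477, t=706] → overlapped-by → no.
design_review [t=57, t=341] → before → no.
ingest [t=429, t=818] → contains → no.
load_test [t=243, t=544] → overlaps → no.
lunch [t=644, t=652] → after → no.
planning [t=350, t=749] → contains → no.
reindex [t=348, t=716] → contains → no.
retro [t=658, t=746] → after → no.
soundcheck [t=12, t=58] → before → no.
sync_call [t=347, t=769] → contains → no.
Total: 0.

0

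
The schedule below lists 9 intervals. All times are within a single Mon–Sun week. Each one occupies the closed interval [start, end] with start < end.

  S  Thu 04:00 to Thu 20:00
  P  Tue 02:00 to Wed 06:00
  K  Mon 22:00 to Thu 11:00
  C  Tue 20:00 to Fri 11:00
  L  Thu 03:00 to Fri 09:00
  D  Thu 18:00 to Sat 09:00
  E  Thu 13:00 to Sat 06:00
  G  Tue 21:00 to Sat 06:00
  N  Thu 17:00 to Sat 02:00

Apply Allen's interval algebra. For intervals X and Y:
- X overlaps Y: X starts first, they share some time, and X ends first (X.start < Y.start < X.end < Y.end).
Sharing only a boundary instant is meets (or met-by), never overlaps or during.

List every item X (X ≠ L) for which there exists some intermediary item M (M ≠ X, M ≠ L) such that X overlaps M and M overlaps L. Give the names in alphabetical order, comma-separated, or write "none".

Target L = [Thu 03:00, Fri 09:00].
Intermediaries M with M overlaps L: K.
Via K — items with X overlaps K: none.
Union: none.

none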